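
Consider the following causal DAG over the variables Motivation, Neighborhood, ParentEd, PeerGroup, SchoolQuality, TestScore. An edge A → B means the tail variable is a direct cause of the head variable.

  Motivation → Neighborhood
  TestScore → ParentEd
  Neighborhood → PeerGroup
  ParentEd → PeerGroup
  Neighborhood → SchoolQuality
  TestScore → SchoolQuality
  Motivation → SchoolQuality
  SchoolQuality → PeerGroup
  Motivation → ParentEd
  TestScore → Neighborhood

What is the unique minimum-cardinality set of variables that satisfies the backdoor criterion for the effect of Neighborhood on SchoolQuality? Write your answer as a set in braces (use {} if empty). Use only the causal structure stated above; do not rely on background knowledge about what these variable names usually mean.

{Motivation, TestScore}

Variables eligible for adjustment (non-descendants of Neighborhood, excluding Neighborhood and SchoolQuality): {Motivation, ParentEd, TestScore}.
Backdoor paths from Neighborhood to SchoolQuality:
  P1: Neighborhood <- TestScore -> ParentEd <- Motivation -> SchoolQuality
  P2: Neighborhood <- TestScore -> ParentEd -> PeerGroup <- SchoolQuality
  P3: Neighborhood <- TestScore -> SchoolQuality
  P4: Neighborhood <- Motivation -> ParentEd <- TestScore -> SchoolQuality
  P5: Neighborhood <- Motivation -> ParentEd -> PeerGroup <- SchoolQuality
  P6: Neighborhood <- Motivation -> SchoolQuality
The empty set is not sufficient: P3 (Neighborhood <- TestScore -> SchoolQuality) has no collider blocking it and no conditioned non-collider, so it is open.
Try {Motivation, TestScore}:
  P1: blocked at fork node TestScore ∈ conditioning set.
  P2: blocked at fork node TestScore ∈ conditioning set.
  P3: blocked at fork node TestScore ∈ conditioning set.
  P4: blocked at fork node Motivation ∈ conditioning set.
  P5: blocked at fork node Motivation ∈ conditioning set.
  P6: blocked at fork node Motivation ∈ conditioning set.
{Motivation, TestScore} contains no descendant of Neighborhood and blocks every backdoor path.
Every element of {Motivation, TestScore} is needed (dropping Motivation leaves P6 open; dropping TestScore leaves P3 open), so no proper subset is valid.
Among all size-2 subsets of the eligible variables, only {Motivation, TestScore} blocks every backdoor path, so it is the unique smallest valid adjustment set.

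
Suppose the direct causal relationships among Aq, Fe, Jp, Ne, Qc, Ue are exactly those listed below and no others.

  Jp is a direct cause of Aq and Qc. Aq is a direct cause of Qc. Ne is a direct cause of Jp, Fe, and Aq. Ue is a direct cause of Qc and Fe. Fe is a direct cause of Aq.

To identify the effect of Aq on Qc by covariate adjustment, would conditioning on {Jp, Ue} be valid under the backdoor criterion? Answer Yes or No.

Backdoor paths from Aq to Qc (paths whose first edge points into Aq):
  P1: Aq <- Ne -> Jp -> Qc
  P2: Aq <- Ne -> Fe <- Ue -> Qc
  P3: Aq <- Jp <- Ne -> Fe <- Ue -> Qc
  P4: Aq <- Jp -> Qc
  P5: Aq <- Fe <- Ne -> Jp -> Qc
  P6: Aq <- Fe <- Ue -> Qc
Condition 1 (no descendant of Aq in the set): holds — descendants of Aq are {Qc}; none are in {Jp, Ue}.
Condition 2 (every backdoor path blocked by {Jp, Ue}):
  P1: blocked at chain node Jp ∈ conditioning set.
  P2: blocked at collider Fe (neither it nor any descendant is in the conditioning set).
  P3: blocked at chain node Jp ∈ conditioning set.
  P4: blocked at fork node Jp ∈ conditioning set.
  P5: blocked at chain node Jp ∈ conditioning set.
  P6: blocked at fork node Ue ∈ conditioning set.
{Jp, Ue} satisfies the backdoor criterion.

Yes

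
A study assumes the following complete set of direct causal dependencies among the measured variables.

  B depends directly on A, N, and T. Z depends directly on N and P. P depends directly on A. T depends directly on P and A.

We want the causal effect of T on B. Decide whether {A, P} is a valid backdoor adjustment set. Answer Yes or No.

Backdoor paths from T to B (paths whose first edge points into T):
  P1: T <- A -> P -> Z <- N -> B
  P2: T <- A -> B
  P3: T <- P <- A -> B
  P4: T <- P -> Z <- N -> B
Condition 1 (no descendant of T in the set): holds — descendants of T are {B}; none are in {A, P}.
Condition 2 (every backdoor path blocked by {A, P}):
  P1: blocked at fork node A ∈ conditioning set.
  P2: blocked at fork node A ∈ conditioning set.
  P3: blocked at chain node P ∈ conditioning set.
  P4: blocked at fork node P ∈ conditioning set.
{A, P} satisfies the backdoor criterion.

Yes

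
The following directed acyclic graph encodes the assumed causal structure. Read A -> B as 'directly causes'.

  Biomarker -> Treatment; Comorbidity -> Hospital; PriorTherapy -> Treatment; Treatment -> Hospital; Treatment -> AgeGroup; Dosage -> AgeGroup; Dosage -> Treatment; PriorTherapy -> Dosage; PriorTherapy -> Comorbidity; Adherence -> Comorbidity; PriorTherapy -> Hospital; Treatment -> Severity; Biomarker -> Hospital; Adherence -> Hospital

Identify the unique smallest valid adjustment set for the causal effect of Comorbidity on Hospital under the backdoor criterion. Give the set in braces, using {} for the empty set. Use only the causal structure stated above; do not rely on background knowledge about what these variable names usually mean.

{Adherence, PriorTherapy}

Variables eligible for adjustment (non-descendants of Comorbidity, excluding Comorbidity and Hospital): {Adherence, AgeGroup, Biomarker, Dosage, PriorTherapy, Severity, Treatment}.
Backdoor paths from Comorbidity to Hospital:
  P1: Comorbidity <- Adherence -> Hospital
  P2: Comorbidity <- PriorTherapy -> Dosage -> Treatment <- Biomarker -> Hospital
  P3: Comorbidity <- PriorTherapy -> Dosage -> Treatment -> Hospital
  P4: Comorbidity <- PriorTherapy -> Dosage -> AgeGroup <- Treatment <- Biomarker -> Hospital
  P5: Comorbidity <- PriorTherapy -> Dosage -> AgeGroup <- Treatment -> Hospital
  P6: Comorbidity <- PriorTherapy -> Treatment <- Biomarker -> Hospital
  P7: Comorbidity <- PriorTherapy -> Treatment -> Hospital
  P8: Comorbidity <- PriorTherapy -> Hospital
The empty set is not sufficient: P1 (Comorbidity <- Adherence -> Hospital) has no collider blocking it and no conditioned non-collider, so it is open.
Try {Adherence, PriorTherapy}:
  P1: blocked at fork node Adherence ∈ conditioning set.
  P2: blocked at fork node PriorTherapy ∈ conditioning set.
  P3: blocked at fork node PriorTherapy ∈ conditioning set.
  P4: blocked at fork node PriorTherapy ∈ conditioning set.
  P5: blocked at fork node PriorTherapy ∈ conditioning set.
  P6: blocked at fork node PriorTherapy ∈ conditioning set.
  P7: blocked at fork node PriorTherapy ∈ conditioning set.
  P8: blocked at fork node PriorTherapy ∈ conditioning set.
{Adherence, PriorTherapy} contains no descendant of Comorbidity and blocks every backdoor path.
Every element of {Adherence, PriorTherapy} is needed (dropping Adherence leaves P1 open; dropping PriorTherapy leaves P3 open), so no proper subset is valid.
Among all size-2 subsets of the eligible variables, only {Adherence, PriorTherapy} blocks every backdoor path, so it is the unique smallest valid adjustment set.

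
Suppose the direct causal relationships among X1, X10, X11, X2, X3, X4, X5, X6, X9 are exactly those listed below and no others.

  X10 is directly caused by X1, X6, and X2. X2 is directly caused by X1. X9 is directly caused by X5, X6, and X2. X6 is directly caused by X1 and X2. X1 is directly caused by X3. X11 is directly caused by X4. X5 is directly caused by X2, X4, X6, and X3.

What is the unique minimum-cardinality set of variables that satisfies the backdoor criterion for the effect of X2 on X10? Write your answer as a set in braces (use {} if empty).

{X1}

Variables eligible for adjustment (non-descendants of X2, excluding X2 and X10): {X1, X11, X3, X4}.
Backdoor paths from X2 to X10:
  P1: X2 <- X1 <- X3 -> X5 <- X6 -> X10
  P2: X2 <- X1 <- X3 -> X5 -> X9 <- X6 -> X10
  P3: X2 <- X1 -> X6 -> X10
  P4: X2 <- X1 -> X10
The empty set is not sufficient: P3 (X2 <- X1 -> X6 -> X10) has no collider blocking it and no conditioned non-collider, so it is open.
Try {X1}:
  P1: blocked at chain node X1 ∈ conditioning set.
  P2: blocked at chain node X1 ∈ conditioning set.
  P3: blocked at fork node X1 ∈ conditioning set.
  P4: blocked at fork node X1 ∈ conditioning set.
{X1} contains no descendant of X2 and blocks every backdoor path.
No other singleton works — e.g. {X3} leaves P3 open — so {X1} is the unique smallest valid adjustment set.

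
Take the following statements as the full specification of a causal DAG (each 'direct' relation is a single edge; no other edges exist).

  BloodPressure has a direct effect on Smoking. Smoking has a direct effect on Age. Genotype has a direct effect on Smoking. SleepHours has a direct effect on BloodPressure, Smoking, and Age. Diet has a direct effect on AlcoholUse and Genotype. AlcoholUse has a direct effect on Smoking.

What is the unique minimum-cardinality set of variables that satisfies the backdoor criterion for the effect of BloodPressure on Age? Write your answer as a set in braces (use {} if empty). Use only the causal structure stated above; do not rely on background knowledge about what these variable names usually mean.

Variables eligible for adjustment (non-descendants of BloodPressure, excluding BloodPressure and Age): {AlcoholUse, Diet, Genotype, SleepHours}.
Backdoor paths from BloodPressure to Age:
  P1: BloodPressure <- SleepHours -> Smoking -> Age
  P2: BloodPressure <- SleepHours -> Age
The empty set is not sufficient: P1 (BloodPressure <- SleepHours -> Smoking -> Age) has no collider blocking it and no conditioned non-collider, so it is open.
Try {SleepHours}:
  P1: blocked at fork node SleepHours ∈ conditioning set.
  P2: blocked at fork node SleepHours ∈ conditioning set.
{SleepHours} contains no descendant of BloodPressure and blocks every backdoor path.
No other singleton works — e.g. {Diet} leaves P1 open — so {SleepHours} is the unique smallest valid adjustment set.

{SleepHours}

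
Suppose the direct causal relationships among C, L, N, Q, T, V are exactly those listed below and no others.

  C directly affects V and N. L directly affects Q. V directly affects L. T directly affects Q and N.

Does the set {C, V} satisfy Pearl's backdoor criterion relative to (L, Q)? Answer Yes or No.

Backdoor paths from L to Q (paths whose first edge points into L):
  P1: L <- V <- C -> N <- T -> Q
Condition 1 (no descendant of L in the set): holds — descendants of L are {Q}; none are in {C, V}.
Condition 2 (every backdoor path blocked by {C, V}):
  P1: blocked at chain node V ∈ conditioning set.
{C, V} satisfies the backdoor criterion.

Yes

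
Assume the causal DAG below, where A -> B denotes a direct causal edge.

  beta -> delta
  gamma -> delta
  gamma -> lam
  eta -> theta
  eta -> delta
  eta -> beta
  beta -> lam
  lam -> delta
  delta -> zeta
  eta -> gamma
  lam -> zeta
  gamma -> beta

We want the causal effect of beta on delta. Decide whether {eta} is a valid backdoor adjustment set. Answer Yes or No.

No

Backdoor paths from beta to delta (paths whose first edge points into beta):
  P1: beta <- eta -> gamma -> lam -> delta
  P2: beta <- eta -> gamma -> lam -> zeta <- delta
  P3: beta <- eta -> gamma -> delta
  P4: beta <- eta -> delta
  P5: beta <- gamma <- eta -> delta
  P6: beta <- gamma -> lam -> delta
  P7: beta <- gamma -> lam -> zeta <- delta
  P8: beta <- gamma -> delta
Condition 1 (no descendant of beta in the set): holds — descendants of beta are {delta, lam, zeta}; none are in {eta}.
Condition 2 (every backdoor path blocked by {eta}):
  P1: blocked at fork node eta ∈ conditioning set.
  P2: blocked at fork node eta ∈ conditioning set.
  P3: blocked at fork node eta ∈ conditioning set.
  P4: blocked at fork node eta ∈ conditioning set.
  P5: blocked at fork node eta ∈ conditioning set.
  P6: open — no interior node is in the conditioning set.
  P7: blocked at collider zeta (neither it nor any descendant is in the conditioning set).
  P8: open — no interior node is in the conditioning set.
{eta} does not satisfy the backdoor criterion.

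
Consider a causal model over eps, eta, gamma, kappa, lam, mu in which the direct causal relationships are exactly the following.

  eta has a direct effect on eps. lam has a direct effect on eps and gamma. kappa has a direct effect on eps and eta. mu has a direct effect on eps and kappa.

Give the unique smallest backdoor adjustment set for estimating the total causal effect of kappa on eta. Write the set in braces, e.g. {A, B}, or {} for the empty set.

Variables eligible for adjustment (non-descendants of kappa, excluding kappa and eta): {gamma, lam, mu}.
Backdoor paths from kappa to eta:
  P1: kappa <- mu -> eps <- eta
Each backdoor path contains an unconditioned collider, so every path is already blocked with the empty conditioning set:
  P1: blocked at collider eps (neither it nor any descendant is in the conditioning set).
The empty set is therefore the unique smallest valid set.

{}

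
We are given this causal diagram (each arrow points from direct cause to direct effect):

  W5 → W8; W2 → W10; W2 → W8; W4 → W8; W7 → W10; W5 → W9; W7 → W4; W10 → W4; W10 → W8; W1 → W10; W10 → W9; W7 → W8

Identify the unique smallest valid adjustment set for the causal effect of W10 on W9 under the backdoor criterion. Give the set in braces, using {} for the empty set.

Variables eligible for adjustment (non-descendants of W10, excluding W10 and W9): {W1, W2, W5, W7}.
Backdoor paths from W10 to W9:
  P1: W10 <- W7 -> W4 -> W8 <- W5 -> W9
  P2: W10 <- W7 -> W8 <- W5 -> W9
  P3: W10 <- W2 -> W8 <- W5 -> W9
Each backdoor path contains an unconditioned collider, so every path is already blocked with the empty conditioning set:
  P1: blocked at collider W8 (neither it nor any descendant is in the conditioning set).
  P2: blocked at collider W8 (neither it nor any descendant is in the conditioning set).
  P3: blocked at collider W8 (neither it nor any descendant is in the conditioning set).
The empty set is therefore the unique smallest valid set.

{}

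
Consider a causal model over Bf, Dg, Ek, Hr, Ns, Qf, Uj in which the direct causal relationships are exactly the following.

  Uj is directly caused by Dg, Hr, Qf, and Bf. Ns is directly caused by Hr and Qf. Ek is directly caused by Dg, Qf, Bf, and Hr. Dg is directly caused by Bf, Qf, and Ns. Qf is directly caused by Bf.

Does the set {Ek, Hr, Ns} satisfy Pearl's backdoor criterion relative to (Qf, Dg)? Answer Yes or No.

Backdoor paths from Qf to Dg (paths whose first edge points into Qf):
  P1: Qf <- Bf -> Dg
  P2: Qf <- Bf -> Ek <- Hr -> Ns -> Dg
  P3: Qf <- Bf -> Ek <- Hr -> Uj <- Dg
  P4: Qf <- Bf -> Ek <- Dg
  P5: Qf <- Bf -> Uj <- Hr -> Ns -> Dg
  P6: Qf <- Bf -> Uj <- Hr -> Ek <- Dg
  P7: Qf <- Bf -> Uj <- Dg
Condition 1 (no descendant of Qf in the set): FAILS — Ek and Ns are descendants of Qf.
Condition 2 (every backdoor path blocked by {Ek, Hr, Ns}):
  P1: open — no interior node is in the conditioning set.
  P2: blocked at fork node Hr ∈ conditioning set.
  P3: blocked at fork node Hr ∈ conditioning set.
  P4: open — collider(s) Ek are conditioned on (or have a conditioned descendant) and no non-collider on the path is in the set.
  P5: blocked at collider Uj (neither it nor any descendant is in the conditioning set).
  P6: blocked at collider Uj (neither it nor any descendant is in the conditioning set).
  P7: blocked at collider Uj (neither it nor any descendant is in the conditioning set).
{Ek, Hr, Ns} does not satisfy the backdoor criterion.

No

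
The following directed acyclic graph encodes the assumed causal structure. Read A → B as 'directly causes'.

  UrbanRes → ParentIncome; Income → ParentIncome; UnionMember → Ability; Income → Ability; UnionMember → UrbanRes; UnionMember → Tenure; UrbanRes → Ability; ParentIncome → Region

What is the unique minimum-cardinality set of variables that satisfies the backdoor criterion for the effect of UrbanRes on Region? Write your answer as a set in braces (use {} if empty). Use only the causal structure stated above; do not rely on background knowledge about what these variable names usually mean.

Variables eligible for adjustment (non-descendants of UrbanRes, excluding UrbanRes and Region): {Income, Tenure, UnionMember}.
Backdoor paths from UrbanRes to Region:
  P1: UrbanRes <- UnionMember -> Ability <- Income -> ParentIncome -> Region
Each backdoor path contains an unconditioned collider, so every path is already blocked with the empty conditioning set:
  P1: blocked at collider Ability (neither it nor any descendant is in the conditioning set).
The empty set is therefore the unique smallest valid set.

{}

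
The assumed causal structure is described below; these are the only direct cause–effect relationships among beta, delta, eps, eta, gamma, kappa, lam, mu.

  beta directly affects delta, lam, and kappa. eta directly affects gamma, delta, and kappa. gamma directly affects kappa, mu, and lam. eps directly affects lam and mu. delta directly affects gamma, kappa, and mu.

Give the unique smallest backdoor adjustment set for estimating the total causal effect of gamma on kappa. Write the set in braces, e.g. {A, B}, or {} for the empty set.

Variables eligible for adjustment (non-descendants of gamma, excluding gamma and kappa): {beta, delta, eps, eta}.
Backdoor paths from gamma to kappa:
  P1: gamma <- eta -> delta <- beta -> kappa
  P2: gamma <- eta -> delta -> mu <- eps -> lam <- beta -> kappa
  P3: gamma <- eta -> delta -> kappa
  P4: gamma <- eta -> kappa
  P5: gamma <- delta <- beta -> kappa
  P6: gamma <- delta <- eta -> kappa
  P7: gamma <- delta -> mu <- eps -> lam <- beta -> kappa
  P8: gamma <- delta -> kappa
The empty set is not sufficient: P3 (gamma <- eta -> delta -> kappa) has no collider blocking it and no conditioned non-collider, so it is open.
Try {delta, eta}:
  P1: blocked at fork node eta ∈ conditioning set.
  P2: blocked at fork node eta ∈ conditioning set.
  P3: blocked at fork node eta ∈ conditioning set.
  P4: blocked at fork node eta ∈ conditioning set.
  P5: blocked at chain node delta ∈ conditioning set.
  P6: blocked at chain node delta ∈ conditioning set.
  P7: blocked at fork node delta ∈ conditioning set.
  P8: blocked at fork node delta ∈ conditioning set.
{delta, eta} contains no descendant of gamma and blocks every backdoor path.
Every element of {delta, eta} is needed (dropping delta leaves P5 open; dropping eta leaves P1 open), so no proper subset is valid.
Among all size-2 subsets of the eligible variables, only {delta, eta} blocks every backdoor path, so it is the unique smallest valid adjustment set.

{delta, eta}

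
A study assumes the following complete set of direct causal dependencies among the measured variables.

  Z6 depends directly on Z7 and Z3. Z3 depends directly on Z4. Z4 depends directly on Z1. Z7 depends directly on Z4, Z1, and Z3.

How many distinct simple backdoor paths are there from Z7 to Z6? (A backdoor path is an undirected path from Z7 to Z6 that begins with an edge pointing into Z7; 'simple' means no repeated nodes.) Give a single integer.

3

A backdoor path from Z7 to Z6 is any simple undirected path whose first edge points into Z7 (i.e. leaves Z7 via a parent).
Parents of Z7: {Z1, Z3, Z4}.
Enumerating:
  P1: Z7 <- Z1 -> Z4 -> Z3 -> Z6
  P2: Z7 <- Z4 -> Z3 -> Z6
  P3: Z7 <- Z3 -> Z6
That exhausts the simple backdoor paths. Count: 3.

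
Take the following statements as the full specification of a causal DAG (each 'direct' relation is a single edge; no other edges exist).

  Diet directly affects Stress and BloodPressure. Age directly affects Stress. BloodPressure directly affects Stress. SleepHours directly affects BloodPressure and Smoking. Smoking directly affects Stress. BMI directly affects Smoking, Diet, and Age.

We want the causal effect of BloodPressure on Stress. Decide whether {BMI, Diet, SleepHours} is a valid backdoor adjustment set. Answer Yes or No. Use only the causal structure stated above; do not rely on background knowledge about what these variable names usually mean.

Yes

Backdoor paths from BloodPressure to Stress (paths whose first edge points into BloodPressure):
  P1: BloodPressure <- SleepHours -> Smoking <- BMI -> Age -> Stress
  P2: BloodPressure <- SleepHours -> Smoking <- BMI -> Diet -> Stress
  P3: BloodPressure <- SleepHours -> Smoking -> Stress
  P4: BloodPressure <- Diet <- BMI -> Age -> Stress
  P5: BloodPressure <- Diet <- BMI -> Smoking -> Stress
  P6: BloodPressure <- Diet -> Stress
Condition 1 (no descendant of BloodPressure in the set): holds — descendants of BloodPressure are {Stress}; none are in {BMI, Diet, SleepHours}.
Condition 2 (every backdoor path blocked by {BMI, Diet, SleepHours}):
  P1: blocked at fork node SleepHours ∈ conditioning set.
  P2: blocked at fork node SleepHours ∈ conditioning set.
  P3: blocked at fork node SleepHours ∈ conditioning set.
  P4: blocked at chain node Diet ∈ conditioning set.
  P5: blocked at chain node Diet ∈ conditioning set.
  P6: blocked at fork node Diet ∈ conditioning set.
{BMI, Diet, SleepHours} satisfies the backdoor criterion.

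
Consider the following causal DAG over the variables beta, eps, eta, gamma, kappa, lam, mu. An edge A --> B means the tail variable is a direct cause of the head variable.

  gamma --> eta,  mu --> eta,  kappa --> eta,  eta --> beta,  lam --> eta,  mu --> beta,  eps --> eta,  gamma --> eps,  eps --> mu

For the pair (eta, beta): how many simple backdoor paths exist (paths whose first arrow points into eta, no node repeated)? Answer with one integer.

3

A backdoor path from eta to beta is any simple undirected path whose first edge points into eta (i.e. leaves eta via a parent).
Parents of eta: {eps, gamma, kappa, lam, mu}.
Enumerating:
  P1: eta <- gamma -> eps -> mu -> beta
  P2: eta <- eps -> mu -> beta
  P3: eta <- mu -> beta
That exhausts the simple backdoor paths. Count: 3.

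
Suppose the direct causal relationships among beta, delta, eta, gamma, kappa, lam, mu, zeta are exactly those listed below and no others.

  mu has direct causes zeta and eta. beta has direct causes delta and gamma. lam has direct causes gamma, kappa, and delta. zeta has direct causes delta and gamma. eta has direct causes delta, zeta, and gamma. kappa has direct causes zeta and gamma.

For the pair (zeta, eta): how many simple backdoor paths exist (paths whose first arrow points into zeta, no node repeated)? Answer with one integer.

A backdoor path from zeta to eta is any simple undirected path whose first edge points into zeta (i.e. leaves zeta via a parent).
Parents of zeta: {delta, gamma}.
Enumerating:
  P1: zeta <- gamma -> kappa -> lam <- delta -> eta
  P2: zeta <- gamma -> lam <- delta -> eta
  P3: zeta <- gamma -> eta
  P4: zeta <- gamma -> beta <- delta -> eta
  P5: zeta <- delta -> lam <- gamma -> eta
  P6: zeta <- delta -> lam <- kappa <- gamma -> eta
  P7: zeta <- delta -> eta
  P8: zeta <- delta -> beta <- gamma -> eta
That exhausts the simple backdoor paths. Count: 8.

8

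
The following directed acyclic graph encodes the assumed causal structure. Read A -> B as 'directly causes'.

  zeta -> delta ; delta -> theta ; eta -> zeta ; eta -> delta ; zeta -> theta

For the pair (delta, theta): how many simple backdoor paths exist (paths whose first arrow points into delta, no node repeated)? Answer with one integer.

2

A backdoor path from delta to theta is any simple undirected path whose first edge points into delta (i.e. leaves delta via a parent).
Parents of delta: {eta, zeta}.
Enumerating:
  P1: delta <- eta -> zeta -> theta
  P2: delta <- zeta -> theta
That exhausts the simple backdoor paths. Count: 2.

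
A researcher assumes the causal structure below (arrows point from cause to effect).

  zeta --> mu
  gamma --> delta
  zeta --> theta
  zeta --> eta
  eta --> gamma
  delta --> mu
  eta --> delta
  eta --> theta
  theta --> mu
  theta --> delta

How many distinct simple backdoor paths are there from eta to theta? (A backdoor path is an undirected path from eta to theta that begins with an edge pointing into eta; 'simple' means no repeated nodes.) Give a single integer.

A backdoor path from eta to theta is any simple undirected path whose first edge points into eta (i.e. leaves eta via a parent).
Parents of eta: {zeta}.
Enumerating:
  P1: eta <- zeta -> theta
  P2: eta <- zeta -> mu <- theta
  P3: eta <- zeta -> mu <- delta <- theta
That exhausts the simple backdoor paths. Count: 3.

3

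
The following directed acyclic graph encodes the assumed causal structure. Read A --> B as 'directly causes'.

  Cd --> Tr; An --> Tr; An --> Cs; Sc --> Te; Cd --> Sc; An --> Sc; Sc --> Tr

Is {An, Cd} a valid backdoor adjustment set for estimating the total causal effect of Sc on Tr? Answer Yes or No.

Yes

Backdoor paths from Sc to Tr (paths whose first edge points into Sc):
  P1: Sc <- An -> Tr
  P2: Sc <- Cd -> Tr
Condition 1 (no descendant of Sc in the set): holds — descendants of Sc are {Te, Tr}; none are in {An, Cd}.
Condition 2 (every backdoor path blocked by {An, Cd}):
  P1: blocked at fork node An ∈ conditioning set.
  P2: blocked at fork node Cd ∈ conditioning set.
{An, Cd} satisfies the backdoor criterion.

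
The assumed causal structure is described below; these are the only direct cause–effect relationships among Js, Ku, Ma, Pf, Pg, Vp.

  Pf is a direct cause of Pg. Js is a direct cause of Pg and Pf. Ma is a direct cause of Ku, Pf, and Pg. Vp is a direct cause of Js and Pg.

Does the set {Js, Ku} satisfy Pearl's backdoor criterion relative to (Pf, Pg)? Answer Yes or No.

No

Backdoor paths from Pf to Pg (paths whose first edge points into Pf):
  P1: Pf <- Ma -> Pg
  P2: Pf <- Js <- Vp -> Pg
  P3: Pf <- Js -> Pg
Condition 1 (no descendant of Pf in the set): holds — descendants of Pf are {Pg}; none are in {Js, Ku}.
Condition 2 (every backdoor path blocked by {Js, Ku}):
  P1: open — no interior node is in the conditioning set.
  P2: blocked at chain node Js ∈ conditioning set.
  P3: blocked at fork node Js ∈ conditioning set.
{Js, Ku} does not satisfy the backdoor criterion.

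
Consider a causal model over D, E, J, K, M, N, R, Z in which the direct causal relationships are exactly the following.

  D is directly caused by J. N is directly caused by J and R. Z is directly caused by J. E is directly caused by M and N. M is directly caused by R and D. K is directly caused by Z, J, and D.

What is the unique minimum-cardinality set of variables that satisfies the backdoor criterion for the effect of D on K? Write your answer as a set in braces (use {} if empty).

Variables eligible for adjustment (non-descendants of D, excluding D and K): {J, N, R, Z}.
Backdoor paths from D to K:
  P1: D <- J -> Z -> K
  P2: D <- J -> K
The empty set is not sufficient: P1 (D <- J -> Z -> K) has no collider blocking it and no conditioned non-collider, so it is open.
Try {J}:
  P1: blocked at fork node J ∈ conditioning set.
  P2: blocked at fork node J ∈ conditioning set.
{J} contains no descendant of D and blocks every backdoor path.
No other singleton works — e.g. {R} leaves P1 open — so {J} is the unique smallest valid adjustment set.

{J}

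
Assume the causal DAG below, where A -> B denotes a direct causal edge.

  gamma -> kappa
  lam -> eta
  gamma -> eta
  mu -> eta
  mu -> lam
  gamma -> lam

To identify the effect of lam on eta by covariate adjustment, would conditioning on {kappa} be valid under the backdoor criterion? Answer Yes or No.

Backdoor paths from lam to eta (paths whose first edge points into lam):
  P1: lam <- mu -> eta
  P2: lam <- gamma -> eta
Condition 1 (no descendant of lam in the set): holds — descendants of lam are {eta}; none are in {kappa}.
Condition 2 (every backdoor path blocked by {kappa}):
  P1: open — no interior node is in the conditioning set.
  P2: open — no interior node is in the conditioning set.
{kappa} does not satisfy the backdoor criterion.

No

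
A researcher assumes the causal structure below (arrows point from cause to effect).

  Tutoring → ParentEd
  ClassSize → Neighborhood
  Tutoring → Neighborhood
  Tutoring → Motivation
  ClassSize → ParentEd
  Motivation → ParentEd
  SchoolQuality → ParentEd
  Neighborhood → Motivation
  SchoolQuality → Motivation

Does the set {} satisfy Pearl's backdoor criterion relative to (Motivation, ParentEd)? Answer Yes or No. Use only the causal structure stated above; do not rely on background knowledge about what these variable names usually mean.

Backdoor paths from Motivation to ParentEd (paths whose first edge points into Motivation):
  P1: Motivation <- Tutoring -> Neighborhood <- ClassSize -> ParentEd
  P2: Motivation <- Tutoring -> ParentEd
  P3: Motivation <- SchoolQuality -> ParentEd
  P4: Motivation <- Neighborhood <- Tutoring -> ParentEd
  P5: Motivation <- Neighborhood <- ClassSize -> ParentEd
Condition 1 (no descendant of Motivation in the set): holds — descendants of Motivation are {ParentEd}; none are in {}.
Condition 2 (every backdoor path blocked by {}):
  P1: blocked at collider Neighborhood (neither it nor any descendant is in the conditioning set).
  P2: open — no interior node is in the conditioning set.
  P3: open — no interior node is in the conditioning set.
  P4: open — no interior node is in the conditioning set.
  P5: open — no interior node is in the conditioning set.
{} does not satisfy the backdoor criterion.

No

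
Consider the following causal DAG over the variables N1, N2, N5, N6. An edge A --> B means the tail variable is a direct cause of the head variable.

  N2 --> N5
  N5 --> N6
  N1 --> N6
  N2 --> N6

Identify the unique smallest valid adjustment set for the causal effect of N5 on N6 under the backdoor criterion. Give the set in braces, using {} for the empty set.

{N2}

Variables eligible for adjustment (non-descendants of N5, excluding N5 and N6): {N1, N2}.
Backdoor paths from N5 to N6:
  P1: N5 <- N2 -> N6
The empty set is not sufficient: P1 (N5 <- N2 -> N6) has no collider blocking it and no conditioned non-collider, so it is open.
Try {N2}:
  P1: blocked at fork node N2 ∈ conditioning set.
{N2} contains no descendant of N5 and blocks every backdoor path.
No other singleton works — e.g. {N1} leaves P1 open — so {N2} is the unique smallest valid adjustment set.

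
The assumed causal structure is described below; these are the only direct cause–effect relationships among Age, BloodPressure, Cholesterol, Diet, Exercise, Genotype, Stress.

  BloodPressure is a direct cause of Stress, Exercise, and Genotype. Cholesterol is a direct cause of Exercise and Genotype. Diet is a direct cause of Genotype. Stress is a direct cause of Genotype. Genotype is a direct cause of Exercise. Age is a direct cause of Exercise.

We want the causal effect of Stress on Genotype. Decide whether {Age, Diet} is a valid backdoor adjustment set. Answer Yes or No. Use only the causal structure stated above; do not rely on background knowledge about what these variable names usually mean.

No

Backdoor paths from Stress to Genotype (paths whose first edge points into Stress):
  P1: Stress <- BloodPressure -> Genotype
  P2: Stress <- BloodPressure -> Exercise <- Cholesterol -> Genotype
  P3: Stress <- BloodPressure -> Exercise <- Genotype
Condition 1 (no descendant of Stress in the set): holds — descendants of Stress are {Exercise, Genotype}; none are in {Age, Diet}.
Condition 2 (every backdoor path blocked by {Age, Diet}):
  P1: open — no interior node is in the conditioning set.
  P2: blocked at collider Exercise (neither it nor any descendant is in the conditioning set).
  P3: blocked at collider Exercise (neither it nor any descendant is in the conditioning set).
{Age, Diet} does not satisfy the backdoor criterion.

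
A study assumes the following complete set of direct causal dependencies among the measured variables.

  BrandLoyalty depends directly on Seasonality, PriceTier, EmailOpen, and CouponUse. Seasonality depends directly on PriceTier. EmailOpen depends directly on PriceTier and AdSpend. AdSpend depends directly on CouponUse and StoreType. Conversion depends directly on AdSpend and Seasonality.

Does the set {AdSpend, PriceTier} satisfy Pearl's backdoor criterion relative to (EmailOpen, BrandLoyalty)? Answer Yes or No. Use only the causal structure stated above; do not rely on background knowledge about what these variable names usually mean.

Yes

Backdoor paths from EmailOpen to BrandLoyalty (paths whose first edge points into EmailOpen):
  P1: EmailOpen <- PriceTier -> Seasonality -> BrandLoyalty
  P2: EmailOpen <- PriceTier -> Seasonality -> Conversion <- AdSpend <- CouponUse -> BrandLoyalty
  P3: EmailOpen <- PriceTier -> BrandLoyalty
  P4: EmailOpen <- AdSpend <- CouponUse -> BrandLoyalty
  P5: EmailOpen <- AdSpend -> Conversion <- Seasonality <- PriceTier -> BrandLoyalty
  P6: EmailOpen <- AdSpend -> Conversion <- Seasonality -> BrandLoyalty
Condition 1 (no descendant of EmailOpen in the set): holds — descendants of EmailOpen are {BrandLoyalty}; none are in {AdSpend, PriceTier}.
Condition 2 (every backdoor path blocked by {AdSpend, PriceTier}):
  P1: blocked at fork node PriceTier ∈ conditioning set.
  P2: blocked at fork node PriceTier ∈ conditioning set.
  P3: blocked at fork node PriceTier ∈ conditioning set.
  P4: blocked at chain node AdSpend ∈ conditioning set.
  P5: blocked at fork node AdSpend ∈ conditioning set.
  P6: blocked at fork node AdSpend ∈ conditioning set.
{AdSpend, PriceTier} satisfies the backdoor criterion.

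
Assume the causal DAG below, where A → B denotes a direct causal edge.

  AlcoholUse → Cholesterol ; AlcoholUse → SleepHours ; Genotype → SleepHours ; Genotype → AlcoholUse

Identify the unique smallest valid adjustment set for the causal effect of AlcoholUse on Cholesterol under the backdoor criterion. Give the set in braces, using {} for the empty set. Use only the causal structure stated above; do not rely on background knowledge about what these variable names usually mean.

{}

Variables eligible for adjustment (non-descendants of AlcoholUse, excluding AlcoholUse and Cholesterol): {Genotype}.
Backdoor paths from AlcoholUse to Cholesterol:
  (none)
With no backdoor paths the empty set already satisfies the criterion, and it is trivially minimal.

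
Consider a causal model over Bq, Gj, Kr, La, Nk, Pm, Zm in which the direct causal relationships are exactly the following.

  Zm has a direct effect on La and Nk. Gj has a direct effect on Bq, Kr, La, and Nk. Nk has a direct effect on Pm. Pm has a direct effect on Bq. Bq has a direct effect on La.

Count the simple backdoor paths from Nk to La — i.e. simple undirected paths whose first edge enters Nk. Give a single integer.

A backdoor path from Nk to La is any simple undirected path whose first edge points into Nk (i.e. leaves Nk via a parent).
Parents of Nk: {Gj, Zm}.
Enumerating:
  P1: Nk <- Zm -> La
  P2: Nk <- Gj -> Bq -> La
  P3: Nk <- Gj -> La
That exhausts the simple backdoor paths. Count: 3.

3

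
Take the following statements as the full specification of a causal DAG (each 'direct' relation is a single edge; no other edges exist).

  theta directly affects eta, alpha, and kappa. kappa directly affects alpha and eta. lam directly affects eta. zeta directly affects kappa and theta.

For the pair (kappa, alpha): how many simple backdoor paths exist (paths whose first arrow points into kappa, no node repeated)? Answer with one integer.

2

A backdoor path from kappa to alpha is any simple undirected path whose first edge points into kappa (i.e. leaves kappa via a parent).
Parents of kappa: {theta, zeta}.
Enumerating:
  P1: kappa <- zeta -> theta -> alpha
  P2: kappa <- theta -> alpha
That exhausts the simple backdoor paths. Count: 2.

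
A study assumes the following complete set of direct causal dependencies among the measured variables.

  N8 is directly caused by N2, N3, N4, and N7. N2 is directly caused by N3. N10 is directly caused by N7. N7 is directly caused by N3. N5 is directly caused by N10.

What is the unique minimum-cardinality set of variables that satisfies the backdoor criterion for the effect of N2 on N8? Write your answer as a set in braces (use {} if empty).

{N3}

Variables eligible for adjustment (non-descendants of N2, excluding N2 and N8): {N10, N3, N4, N5, N7}.
Backdoor paths from N2 to N8:
  P1: N2 <- N3 -> N7 -> N8
  P2: N2 <- N3 -> N8
The empty set is not sufficient: P1 (N2 <- N3 -> N7 -> N8) has no collider blocking it and no conditioned non-collider, so it is open.
Try {N3}:
  P1: blocked at fork node N3 ∈ conditioning set.
  P2: blocked at fork node N3 ∈ conditioning set.
{N3} contains no descendant of N2 and blocks every backdoor path.
No other singleton works — e.g. {N4} leaves P1 open — so {N3} is the unique smallest valid adjustment set.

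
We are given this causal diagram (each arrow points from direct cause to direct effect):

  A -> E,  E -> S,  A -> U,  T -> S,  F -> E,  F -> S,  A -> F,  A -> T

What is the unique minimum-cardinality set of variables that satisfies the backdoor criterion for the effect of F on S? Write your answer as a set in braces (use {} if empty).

Variables eligible for adjustment (non-descendants of F, excluding F and S): {A, T, U}.
Backdoor paths from F to S:
  P1: F <- A -> E -> S
  P2: F <- A -> T -> S
The empty set is not sufficient: P1 (F <- A -> E -> S) has no collider blocking it and no conditioned non-collider, so it is open.
Try {A}:
  P1: blocked at fork node A ∈ conditioning set.
  P2: blocked at fork node A ∈ conditioning set.
{A} contains no descendant of F and blocks every backdoor path.
No other singleton works — e.g. {T} leaves P1 open — so {A} is the unique smallest valid adjustment set.

{A}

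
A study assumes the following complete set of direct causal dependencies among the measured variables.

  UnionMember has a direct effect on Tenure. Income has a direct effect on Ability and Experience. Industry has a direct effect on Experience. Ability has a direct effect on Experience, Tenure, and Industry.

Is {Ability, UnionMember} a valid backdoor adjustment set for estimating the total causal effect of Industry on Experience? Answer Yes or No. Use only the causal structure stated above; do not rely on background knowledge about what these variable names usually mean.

Backdoor paths from Industry to Experience (paths whose first edge points into Industry):
  P1: Industry <- Ability <- Income -> Experience
  P2: Industry <- Ability -> Experience
Condition 1 (no descendant of Industry in the set): holds — descendants of Industry are {Experience}; none are in {Ability, UnionMember}.
Condition 2 (every backdoor path blocked by {Ability, UnionMember}):
  P1: blocked at chain node Ability ∈ conditioning set.
  P2: blocked at fork node Ability ∈ conditioning set.
{Ability, UnionMember} satisfies the backdoor criterion.

Yes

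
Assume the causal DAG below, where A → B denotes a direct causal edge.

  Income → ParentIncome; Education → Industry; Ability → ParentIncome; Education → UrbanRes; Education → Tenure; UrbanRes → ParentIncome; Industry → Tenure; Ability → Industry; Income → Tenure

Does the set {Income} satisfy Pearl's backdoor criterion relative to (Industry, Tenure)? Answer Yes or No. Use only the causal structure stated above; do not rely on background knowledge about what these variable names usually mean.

Backdoor paths from Industry to Tenure (paths whose first edge points into Industry):
  P1: Industry <- Ability -> ParentIncome <- Income -> Tenure
  P2: Industry <- Ability -> ParentIncome <- UrbanRes <- Education -> Tenure
  P3: Industry <- Education -> UrbanRes -> ParentIncome <- Income -> Tenure
  P4: Industry <- Education -> Tenure
Condition 1 (no descendant of Industry in the set): holds — descendants of Industry are {Tenure}; none are in {Income}.
Condition 2 (every backdoor path blocked by {Income}):
  P1: blocked at collider ParentIncome (neither it nor any descendant is in the conditioning set).
  P2: blocked at collider ParentIncome (neither it nor any descendant is in the conditioning set).
  P3: blocked at collider ParentIncome (neither it nor any descendant is in the conditioning set).
  P4: open — no interior node is in the conditioning set.
{Income} does not satisfy the backdoor criterion.

No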